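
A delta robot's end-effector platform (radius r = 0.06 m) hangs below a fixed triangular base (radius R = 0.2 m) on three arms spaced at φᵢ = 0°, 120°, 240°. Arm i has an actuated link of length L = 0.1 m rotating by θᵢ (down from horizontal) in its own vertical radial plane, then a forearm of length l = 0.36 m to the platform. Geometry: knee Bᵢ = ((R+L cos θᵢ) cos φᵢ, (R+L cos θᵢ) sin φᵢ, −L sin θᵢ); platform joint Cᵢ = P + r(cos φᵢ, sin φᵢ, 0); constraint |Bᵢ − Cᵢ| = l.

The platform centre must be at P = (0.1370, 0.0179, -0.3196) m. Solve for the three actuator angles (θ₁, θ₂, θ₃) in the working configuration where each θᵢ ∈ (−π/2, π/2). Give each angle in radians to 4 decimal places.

θ₁ = -0.2619, θ₂ = 1.0475, θ₃ = 1.2219

φ1=0.0° → target in arm frame (0.1370, 0.0179)
  A=0.0030, B=-0.3196, C=(l²−L²−A²−y'²−z²)/(2L)=0.0856
  θ1 = atan2(B,A) + arccos(C/0.3196) = -0.2619
arm 2 (φ=120.0°): x'=-0.0530, y'=-0.1276
  A=0.1930, B=-0.3196, C=(l²−L²−A²−y'²−z²)/(2L)=-0.1804
  γ=atan2(-0.3196,0.1930)=-1.0275;  ψ=arccos(-0.4831)=2.0750;  θ2=γ+ψ≈1.0475
φ3=240.0° → target in arm frame (-0.0840, 0.1097)
  e−x'=0.2240;  (l²−L²−(e−x')²−y'²−z²)/2L = -0.2238
  √(A²+B²)=0.3903;  θ3 = -0.9595+2.1814 ≈ 1.2219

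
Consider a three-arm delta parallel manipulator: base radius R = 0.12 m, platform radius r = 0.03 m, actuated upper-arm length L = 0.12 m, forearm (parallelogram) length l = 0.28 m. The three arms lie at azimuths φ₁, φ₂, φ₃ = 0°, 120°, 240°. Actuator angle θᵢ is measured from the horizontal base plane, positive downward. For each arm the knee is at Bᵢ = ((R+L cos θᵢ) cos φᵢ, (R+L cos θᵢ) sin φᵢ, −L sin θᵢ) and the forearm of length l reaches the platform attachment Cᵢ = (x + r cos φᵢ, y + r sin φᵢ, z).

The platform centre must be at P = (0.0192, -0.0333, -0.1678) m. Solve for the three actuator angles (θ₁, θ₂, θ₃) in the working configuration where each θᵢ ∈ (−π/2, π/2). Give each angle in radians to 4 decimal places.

φ1=0.0° → target in arm frame (0.0192, -0.0333)
  A=0.0708, B=-0.1678, C=(l²−L²−A²−y'²−z²)/(2L)=0.1238
  γ=atan2(-0.1678,0.0708)=-1.1715;  ψ=arccos(0.6800)=0.8231;  θ1=γ+ψ≈-0.3485
rotate P by −φ2: (-0.0384, 0.0000, -0.1678)
  A=0.1284, B=-0.1678, C=(l²−L²−A²−y'²−z²)/(2L)=0.0806
  γ=atan2(-0.1678,0.1284)=-0.9175;  ψ=arccos(0.3815)=1.1794;  θ2=γ+ψ≈0.2619
arm 3 (φ=240.0°): x'=0.0192, y'=0.0333
  A cos θ + B sin θ = C:  0.0708·cos θ + -0.1678·sin θ = 0.1239
  θ3 = atan2(B,A) + arccos(C/0.1821) = -0.3489

θ₁ = -0.3485, θ₂ = 0.2619, θ₃ = -0.3489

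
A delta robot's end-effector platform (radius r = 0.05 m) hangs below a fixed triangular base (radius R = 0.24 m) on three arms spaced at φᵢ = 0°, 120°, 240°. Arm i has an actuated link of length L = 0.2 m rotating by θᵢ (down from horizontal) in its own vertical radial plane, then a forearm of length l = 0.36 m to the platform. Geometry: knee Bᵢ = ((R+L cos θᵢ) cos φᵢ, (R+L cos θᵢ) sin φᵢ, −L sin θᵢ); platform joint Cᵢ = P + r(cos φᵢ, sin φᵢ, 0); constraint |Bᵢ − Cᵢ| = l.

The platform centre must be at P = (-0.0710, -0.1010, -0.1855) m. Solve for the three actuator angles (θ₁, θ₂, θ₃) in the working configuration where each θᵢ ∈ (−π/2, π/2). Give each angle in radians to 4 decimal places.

θ₁ = 1.1345, θ₂ = 1.0475, θ₃ = -0.3491

arm 1 (φ=0.0°): x'=-0.0710, y'=-0.1010
  e−x'=0.2610;  (l²−L²−(e−x')²−y'²−z²)/2L = -0.0578
  √(A²+B²)=0.3202;  θ1 = -0.6179+1.7524 ≈ 1.1345
arm 2 (φ=120.0°): x'=-0.0520, y'=0.1120
  A cos θ + B sin θ = C:  0.2420·cos θ + -0.1855·sin θ = -0.0398
  γ=atan2(-0.1855,0.2420)=-0.6541;  ψ=arccos(-0.1304)=1.7015;  θ2=γ+ψ≈1.0475
rotate P by −φ3: (0.1230, -0.0110, -0.1855)
  A cos θ + B sin θ = C:  0.0670·cos θ + -0.1855·sin θ = 0.1264
  θ3 = atan2(B,A) + arccos(C/0.1972) = -0.3491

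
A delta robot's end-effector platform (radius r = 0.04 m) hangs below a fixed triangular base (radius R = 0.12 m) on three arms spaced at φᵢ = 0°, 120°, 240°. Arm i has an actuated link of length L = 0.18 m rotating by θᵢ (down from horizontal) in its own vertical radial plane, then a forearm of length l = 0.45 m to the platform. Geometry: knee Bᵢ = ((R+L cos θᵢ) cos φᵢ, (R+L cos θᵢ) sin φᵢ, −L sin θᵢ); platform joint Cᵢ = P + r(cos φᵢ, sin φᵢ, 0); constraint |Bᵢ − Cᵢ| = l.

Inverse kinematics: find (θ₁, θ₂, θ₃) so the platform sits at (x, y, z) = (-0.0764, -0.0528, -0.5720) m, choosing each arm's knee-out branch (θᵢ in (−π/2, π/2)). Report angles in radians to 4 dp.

θ₁ = 1.3090, θ₂ = 1.1345, θ₃ = 0.8729

arm 1 (φ=0.0°): x'=-0.0764, y'=-0.0528
  e−x'=0.1564;  (l²−L²−(e−x')²−y'²−z²)/2L = -0.5120
  γ=atan2(-0.5720,0.1564)=-1.3039;  ψ=arccos(-0.8635)=2.6129;  θ1=γ+ψ≈1.3090
φ2=120.0° → target in arm frame (-0.0075, 0.0926)
  A cos θ + B sin θ = C:  0.0875·cos θ + -0.5720·sin θ = -0.4814
  √(A²+B²)=0.5787;  θ2 = -1.4190+2.5534 ≈ 1.1345
φ3=240.0° → target in arm frame (0.0839, -0.0398)
  A=-0.0039, B=-0.5720, C=(l²−L²−A²−y'²−z²)/(2L)=-0.4408
  γ=atan2(-0.5720,-0.0039)=-1.5777;  ψ=arccos(-0.7706)=2.4505;  θ3=γ+ψ≈0.8729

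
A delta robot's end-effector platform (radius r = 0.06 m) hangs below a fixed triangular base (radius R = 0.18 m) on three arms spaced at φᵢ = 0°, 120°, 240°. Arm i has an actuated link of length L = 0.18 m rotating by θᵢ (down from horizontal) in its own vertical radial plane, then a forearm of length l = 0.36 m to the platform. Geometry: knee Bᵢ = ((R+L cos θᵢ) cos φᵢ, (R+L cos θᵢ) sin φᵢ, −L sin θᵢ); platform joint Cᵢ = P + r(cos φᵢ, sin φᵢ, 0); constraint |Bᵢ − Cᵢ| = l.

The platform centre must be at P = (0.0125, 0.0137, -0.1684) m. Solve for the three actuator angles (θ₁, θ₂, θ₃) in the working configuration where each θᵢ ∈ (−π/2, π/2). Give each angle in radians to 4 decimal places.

θ₁ = -0.3490, θ₂ = -0.2614, θ₃ = -0.0005

rotate P by −φ1: (0.0125, 0.0137, -0.1684)
  A=0.1075, B=-0.1684, C=(l²−L²−A²−y'²−z²)/(2L)=0.1586
  θ1 = atan2(B,A) + arccos(C/0.1998) = -0.3490
rotate P by −φ2: (0.0056, -0.0177, -0.1684)
  e−x'=0.1144;  (l²−L²−(e−x')²−y'²−z²)/2L = 0.1540
  γ=atan2(-0.1684,0.1144)=-0.9741;  ψ=arccos(0.7565)=0.7128;  θ2=γ+ψ≈-0.2614
φ3=240.0° → target in arm frame (-0.0181, 0.0040)
  A=0.1381, B=-0.1684, C=(l²−L²−A²−y'²−z²)/(2L)=0.1382
  θ3 = atan2(B,A) + arccos(C/0.2178) = -0.0005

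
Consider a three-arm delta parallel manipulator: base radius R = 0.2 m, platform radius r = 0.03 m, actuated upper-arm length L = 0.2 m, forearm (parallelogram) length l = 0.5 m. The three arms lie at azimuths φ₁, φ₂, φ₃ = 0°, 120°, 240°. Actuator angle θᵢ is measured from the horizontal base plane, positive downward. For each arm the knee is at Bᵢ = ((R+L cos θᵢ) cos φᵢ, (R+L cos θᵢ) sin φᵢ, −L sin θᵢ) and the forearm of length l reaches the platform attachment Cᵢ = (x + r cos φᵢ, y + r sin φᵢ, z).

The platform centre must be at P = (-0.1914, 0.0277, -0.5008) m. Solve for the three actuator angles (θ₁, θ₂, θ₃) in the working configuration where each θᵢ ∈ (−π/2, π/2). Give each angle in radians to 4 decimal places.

θ₁ = 1.3963, θ₂ = 0.4363, θ₃ = 0.6110

φ1=0.0° → target in arm frame (-0.1914, 0.0277)
  A cos θ + B sin θ = C:  0.3614·cos θ + -0.5008·sin θ = -0.4304
  γ=atan2(-0.5008,0.3614)=-0.9457;  ψ=arccos(-0.6970)=2.3420;  θ1=γ+ψ≈1.3963
φ2=120.0° → target in arm frame (0.1197, 0.1519)
  e−x'=0.0503;  (l²−L²−(e−x')²−y'²−z²)/2L = -0.1660
  θ2 = atan2(B,A) + arccos(C/0.5033) = 0.4363
φ3=240.0° → target in arm frame (0.0717, -0.1796)
  e−x'=0.0983;  (l²−L²−(e−x')²−y'²−z²)/2L = -0.2068
  θ3 = atan2(B,A) + arccos(C/0.5104) = 0.6110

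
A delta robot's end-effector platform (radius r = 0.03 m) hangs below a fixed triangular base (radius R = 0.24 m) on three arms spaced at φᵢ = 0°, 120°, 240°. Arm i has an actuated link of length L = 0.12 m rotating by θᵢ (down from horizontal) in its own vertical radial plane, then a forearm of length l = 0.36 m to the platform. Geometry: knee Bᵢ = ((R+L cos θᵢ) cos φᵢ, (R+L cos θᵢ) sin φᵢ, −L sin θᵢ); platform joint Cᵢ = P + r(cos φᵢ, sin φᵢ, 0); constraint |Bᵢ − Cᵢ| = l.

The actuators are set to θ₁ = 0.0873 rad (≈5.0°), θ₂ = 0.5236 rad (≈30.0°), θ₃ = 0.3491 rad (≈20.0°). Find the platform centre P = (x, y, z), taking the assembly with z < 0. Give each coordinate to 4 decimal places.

centre 1 = (0.3295·cos0.0°, 0.3295·sin0.0°, -0.0105) = (0.3295, 0.0000, -0.0105)
arm 2 at φ=120.0°: e+L cos θ2 = 0.3139;  centre 2 = (-0.1570, 0.2719, -0.0600)
φ3=240.0°: virtual centre (-0.1614, -0.2795, -0.0410), radius l
eliminate P² terms by subtracting sphere 1 from 2 and 3
[-0.9730 0.5437 -0.0991]·P = -0.0066;  [-0.9818 -0.5590 -0.0612]·P = -0.0028
det = 1.0778;  x = 0.0048+-0.0822z,  y = -0.0034+0.0350z
into |P−centre ₁|² = l²: 1.0080z² + 0.0741z + -0.0240 = 0;  Δ = 0.1024;  z = -0.1955 or 0.1220 → z<0 root = -0.1955
x = 0.0209, y = -0.0103

(0.0209, -0.0103, -0.1955)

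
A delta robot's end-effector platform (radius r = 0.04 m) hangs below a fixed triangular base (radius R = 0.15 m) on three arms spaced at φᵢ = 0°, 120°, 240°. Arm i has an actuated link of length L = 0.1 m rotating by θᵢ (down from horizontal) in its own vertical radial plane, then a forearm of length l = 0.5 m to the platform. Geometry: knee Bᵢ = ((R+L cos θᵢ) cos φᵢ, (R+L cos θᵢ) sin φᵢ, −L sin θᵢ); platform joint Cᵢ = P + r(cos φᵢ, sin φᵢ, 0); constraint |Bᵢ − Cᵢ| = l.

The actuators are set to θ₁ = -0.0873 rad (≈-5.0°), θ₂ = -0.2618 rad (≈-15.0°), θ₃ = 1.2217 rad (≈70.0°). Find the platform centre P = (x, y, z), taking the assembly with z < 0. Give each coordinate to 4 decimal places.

(0.0934, 0.2031, -0.4332)

centre 1 = (0.2096·cos0.0°, 0.2096·sin0.0°, 0.0087) = (0.2096, 0.0000, 0.0087)
centre 2 = (0.2066·cos120.0°, 0.2066·sin120.0°, 0.0259) = (-0.1033, 0.1789, 0.0259)
centre 3 = (0.1442·cos240.0°, 0.1442·sin240.0°, -0.0940) = (-0.0721, -0.1249, -0.0940)
subtract pairs → two planes through P
plane₁₂: -0.6258x+0.3578y+0.0343z = -0.0007
Cramer: x(z) = 0.0149-0.1814z;  y(z) = 0.0241-0.4131z
sphere 1 gives Az²+Bz+C=0 with A=1.2036, B=0.0333, C=-0.2114;  B²−4AC=1.0189;  roots -0.4332, 0.4055;  negative root z = -0.4332
x = 0.0934, y = 0.2031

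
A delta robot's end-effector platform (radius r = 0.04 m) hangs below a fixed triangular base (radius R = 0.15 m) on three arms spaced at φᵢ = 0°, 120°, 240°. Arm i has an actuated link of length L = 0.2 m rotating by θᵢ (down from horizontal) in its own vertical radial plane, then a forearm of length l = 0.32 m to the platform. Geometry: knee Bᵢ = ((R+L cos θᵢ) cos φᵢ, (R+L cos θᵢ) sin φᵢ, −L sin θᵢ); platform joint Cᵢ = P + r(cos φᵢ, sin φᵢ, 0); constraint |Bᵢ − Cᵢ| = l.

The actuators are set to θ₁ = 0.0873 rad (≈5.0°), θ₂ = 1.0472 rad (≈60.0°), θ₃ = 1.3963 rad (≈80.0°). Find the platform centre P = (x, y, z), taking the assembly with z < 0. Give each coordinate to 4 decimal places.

(0.1658, 0.0639, -0.2963)

S1 = (0.3092·cos0.0°, 0.3092·sin0.0°, -0.0174) = (0.3092, 0.0000, -0.0174)
φ2=120.0°: virtual centre (-0.1050, 0.1819, -0.1732), radius l
φ3=240.0°: virtual centre (-0.0724, -0.1253, -0.1970), radius l
|S₂|²−|S₁|² = -0.0218;  |S₃|²−|S₁|² = -0.0362
plane₁₂: -0.8285x+0.3637y+-0.3115z = -0.0218
Cramer: x(z) = 0.0384-0.4300z;  y(z) = 0.0275-0.1230z
quadratic in z: (1.2001)z²+(0.2611)z+(-0.0280)=0, √Δ=0.4500 → z ∈ {-0.2963, 0.0787}; z = -0.2963 (taking z<0)
x = 0.1658, y = 0.0639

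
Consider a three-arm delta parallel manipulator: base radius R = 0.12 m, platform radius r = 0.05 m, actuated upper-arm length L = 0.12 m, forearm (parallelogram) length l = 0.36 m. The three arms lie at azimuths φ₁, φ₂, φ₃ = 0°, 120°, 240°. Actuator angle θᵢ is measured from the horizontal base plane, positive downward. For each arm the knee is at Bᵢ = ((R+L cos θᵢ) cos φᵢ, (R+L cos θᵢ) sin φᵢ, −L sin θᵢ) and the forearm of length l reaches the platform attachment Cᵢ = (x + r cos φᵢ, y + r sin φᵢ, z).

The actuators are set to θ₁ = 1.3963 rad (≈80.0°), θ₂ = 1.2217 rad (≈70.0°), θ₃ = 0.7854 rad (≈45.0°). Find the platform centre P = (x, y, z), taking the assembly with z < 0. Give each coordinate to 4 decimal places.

arm 1 at φ=0.0°: e+L cos θ1 = 0.0908;  O1 = (0.0908, 0.0000, -0.1182)
O2 = (0.1110·cos120.0°, 0.1110·sin120.0°, -0.1128) = (-0.0555, 0.0962, -0.1128)
O3 = (0.1549·cos240.0°, 0.1549·sin240.0°, -0.0849) = (-0.0774, -0.1341, -0.0849)
subtract pairs → two planes through P
plane₁₂: -0.2927x+0.1923y+0.0108z = 0.0028
Cramer: x(z) = -0.0173+0.1098z;  y(z) = -0.0117+0.1108z
into |P−O₁|² = l²: 1.0243z² + 0.2100z + -0.1038 = 0;  Δ = 0.4694;  z = -0.4369 or 0.2319 → z<0 root = -0.4369
x = -0.0653, y = -0.0601

(-0.0653, -0.0601, -0.4369)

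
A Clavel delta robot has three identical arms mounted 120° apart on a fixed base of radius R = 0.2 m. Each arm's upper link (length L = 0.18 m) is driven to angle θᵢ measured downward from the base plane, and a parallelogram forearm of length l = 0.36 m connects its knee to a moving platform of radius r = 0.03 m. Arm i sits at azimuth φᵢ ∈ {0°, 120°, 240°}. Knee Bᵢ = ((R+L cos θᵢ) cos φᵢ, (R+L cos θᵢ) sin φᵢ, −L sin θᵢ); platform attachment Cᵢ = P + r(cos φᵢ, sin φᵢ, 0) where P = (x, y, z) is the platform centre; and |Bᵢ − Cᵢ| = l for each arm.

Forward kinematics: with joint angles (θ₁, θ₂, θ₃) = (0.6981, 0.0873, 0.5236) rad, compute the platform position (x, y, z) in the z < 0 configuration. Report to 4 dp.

(-0.0377, 0.0329, -0.2110)

φ1=0.0°: virtual centre (0.3079, 0.0000, -0.1157), radius l
φ2=120.0°: virtual centre (-0.1747, 0.3025, -0.0157), radius l
arm 3 at φ=240.0°: (R−r)+L cos θ3 = 0.3259;  centre 3 = (-0.1629, -0.2822, -0.0900)
eliminate P² terms by subtracting sphere 1 from 2 and 3
[-0.9651 0.6050 0.2000]·P = 0.0141;  [-0.9417 -0.5644 0.0514]·P = 0.0061
det = 1.1145;  x = -0.0105+0.1292z,  y = 0.0066+-0.1245z
sphere 1 gives Az²+Bz+C=0 with A=1.0322, B=0.1475, C=-0.0148;  B²−4AC=0.0830;  roots -0.2110, 0.0681;  negative root z = -0.2110
x = -0.0377, y = 0.0329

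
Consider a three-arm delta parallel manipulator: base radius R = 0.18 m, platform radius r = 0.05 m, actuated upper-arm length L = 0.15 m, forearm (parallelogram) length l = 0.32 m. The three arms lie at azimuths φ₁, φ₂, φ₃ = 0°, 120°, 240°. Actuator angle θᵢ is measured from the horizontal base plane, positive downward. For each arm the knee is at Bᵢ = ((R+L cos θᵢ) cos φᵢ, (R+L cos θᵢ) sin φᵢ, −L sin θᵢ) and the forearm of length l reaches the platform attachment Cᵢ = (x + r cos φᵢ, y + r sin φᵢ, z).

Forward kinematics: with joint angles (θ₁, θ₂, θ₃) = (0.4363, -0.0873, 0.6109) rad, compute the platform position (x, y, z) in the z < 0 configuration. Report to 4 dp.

(-0.0128, 0.0526, -0.2115)

centre 1 = (0.2659·cos0.0°, 0.2659·sin0.0°, -0.0634) = (0.2659, 0.0000, -0.0634)
centre 2 = (0.2794·cos120.0°, 0.2794·sin120.0°, 0.0131) = (-0.1397, 0.2420, 0.0131)
φ3=240.0°: virtual centre (-0.1264, -0.2190, -0.0860), radius l
eliminate P² terms by subtracting sphere 1 from 2 and 3
plane₁₂: -0.8113x+0.4840y+0.1529z = 0.0035
Cramer: x(z) = 0.0002+0.0613z;  y(z) = 0.0075-0.2133z
quadratic in z: (1.0492)z²+(0.0910)z+(-0.0277)=0, √Δ=0.3528 → z ∈ {-0.2115, 0.1247}; z = -0.2115 (taking z<0)
x = -0.0128, y = 0.0526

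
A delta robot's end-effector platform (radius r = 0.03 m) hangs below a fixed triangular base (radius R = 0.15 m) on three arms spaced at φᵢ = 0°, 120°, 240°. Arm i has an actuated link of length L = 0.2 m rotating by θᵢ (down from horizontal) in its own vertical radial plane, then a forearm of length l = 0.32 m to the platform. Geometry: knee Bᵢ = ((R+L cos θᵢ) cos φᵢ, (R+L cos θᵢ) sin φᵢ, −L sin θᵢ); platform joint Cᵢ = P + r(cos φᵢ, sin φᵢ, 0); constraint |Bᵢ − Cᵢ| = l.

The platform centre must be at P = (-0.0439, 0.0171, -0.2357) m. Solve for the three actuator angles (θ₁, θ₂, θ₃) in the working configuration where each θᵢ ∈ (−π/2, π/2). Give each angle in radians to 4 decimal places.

arm 1 (φ=0.0°): x'=-0.0439, y'=0.0171
  e−x'=0.1639;  (l²−L²−(e−x')²−y'²−z²)/2L = -0.0508
  γ=atan2(-0.2357,0.1639)=-0.9632;  ψ=arccos(-0.1769)=1.7486;  θ1=γ+ψ≈0.7854
arm 2 (φ=120.0°): x'=0.0368, y'=0.0295
  A cos θ + B sin θ = C:  0.0832·cos θ + -0.2357·sin θ = -0.0024
  γ=atan2(-0.2357,0.0832)=-1.2313;  ψ=arccos(-0.0095)=1.5803;  θ2=γ+ψ≈0.3490
φ3=240.0° → target in arm frame (0.0071, -0.0466)
  A cos θ + B sin θ = C:  0.1129·cos θ + -0.2357·sin θ = -0.0202
  θ3 = atan2(B,A) + arccos(C/0.2613) = 0.5238

θ₁ = 0.7854, θ₂ = 0.3490, θ₃ = 0.5238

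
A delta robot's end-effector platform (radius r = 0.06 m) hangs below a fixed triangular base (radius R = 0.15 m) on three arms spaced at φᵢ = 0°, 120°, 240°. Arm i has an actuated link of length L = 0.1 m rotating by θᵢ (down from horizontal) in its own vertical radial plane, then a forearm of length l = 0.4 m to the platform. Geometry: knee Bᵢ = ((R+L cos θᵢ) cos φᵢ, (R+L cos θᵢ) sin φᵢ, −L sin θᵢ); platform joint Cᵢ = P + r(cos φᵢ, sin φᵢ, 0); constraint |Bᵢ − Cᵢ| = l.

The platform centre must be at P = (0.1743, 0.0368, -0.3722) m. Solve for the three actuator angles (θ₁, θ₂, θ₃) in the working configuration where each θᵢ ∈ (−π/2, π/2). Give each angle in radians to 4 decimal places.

θ₁ = -0.2621, θ₂ = 0.8722, θ₃ = 1.1344

rotate P by −φ1: (0.1743, 0.0368, -0.3722)
  e−x'=-0.0843;  (l²−L²−(e−x')²−y'²−z²)/2L = 0.0150
  γ=atan2(-0.3722,-0.0843)=-1.7935;  ψ=arccos(0.0394)=1.5314;  θ1=γ+ψ≈-0.2621
rotate P by −φ2: (-0.0553, -0.1693, -0.3722)
  e−x'=0.1453;  (l²−L²−(e−x')²−y'²−z²)/2L = -0.1916
  √(A²+B²)=0.3995;  θ2 = -1.1987+2.0709 ≈ 0.8722
φ3=240.0° → target in arm frame (-0.1190, 0.1325)
  e−x'=0.2090;  (l²−L²−(e−x')²−y'²−z²)/2L = -0.2490
  θ3 = atan2(B,A) + arccos(C/0.4269) = 1.1344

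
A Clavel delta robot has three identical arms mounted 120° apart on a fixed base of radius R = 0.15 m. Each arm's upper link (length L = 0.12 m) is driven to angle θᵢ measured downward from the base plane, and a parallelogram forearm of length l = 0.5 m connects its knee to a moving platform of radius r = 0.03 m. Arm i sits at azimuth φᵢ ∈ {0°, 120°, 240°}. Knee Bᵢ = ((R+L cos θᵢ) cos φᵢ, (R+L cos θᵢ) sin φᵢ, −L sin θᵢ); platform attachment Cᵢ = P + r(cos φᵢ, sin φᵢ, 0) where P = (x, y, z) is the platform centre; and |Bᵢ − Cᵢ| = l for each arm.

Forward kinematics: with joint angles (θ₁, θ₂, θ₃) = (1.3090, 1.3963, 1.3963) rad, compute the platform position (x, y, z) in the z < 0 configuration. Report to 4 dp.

(0.0116, 0.0000, -0.5961)

arm 1 at φ=0.0°: (R−r)+L cos θ1 = 0.1511;  centre 1 = (0.1511, 0.0000, -0.1159)
centre 2 = (0.1408·cos120.0°, 0.1408·sin120.0°, -0.1182) = (-0.0704, 0.1220, -0.1182)
centre 3 = (0.1408·cos240.0°, 0.1408·sin240.0°, -0.1182) = (-0.0704, -0.1220, -0.1182)
subtract pairs → two planes through P
[-0.4429 0.2439 -0.0045]·P = -0.0025;  [-0.4429 -0.2439 -0.0045]·P = -0.0025
det = 0.2161;  x = 0.0055+-0.0102z,  y = 0.0000+0.0000z
into |P−centre ₁|² = l²: 1.0001z² + 0.2348z + -0.2154 = 0;  Δ = 0.9168;  z = -0.5961 or 0.3613 → z<0 root = -0.5961
x = 0.0116, y = 0.0000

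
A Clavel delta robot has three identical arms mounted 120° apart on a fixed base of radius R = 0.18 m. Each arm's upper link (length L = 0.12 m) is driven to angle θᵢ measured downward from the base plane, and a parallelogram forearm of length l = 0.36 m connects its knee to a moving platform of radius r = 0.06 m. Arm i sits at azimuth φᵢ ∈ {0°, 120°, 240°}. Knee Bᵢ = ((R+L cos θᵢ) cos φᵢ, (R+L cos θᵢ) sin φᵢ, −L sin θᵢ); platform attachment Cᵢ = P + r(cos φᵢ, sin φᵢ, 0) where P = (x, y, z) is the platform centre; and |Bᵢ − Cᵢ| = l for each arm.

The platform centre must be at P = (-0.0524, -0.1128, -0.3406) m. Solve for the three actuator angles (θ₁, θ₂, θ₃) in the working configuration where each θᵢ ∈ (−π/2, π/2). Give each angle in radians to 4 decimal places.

φ1=0.0° → target in arm frame (-0.0524, -0.1128)
  e−x'=0.1724;  (l²−L²−(e−x')²−y'²−z²)/2L = -0.1802
  γ=atan2(-0.3406,0.1724)=-1.1022;  ψ=arccos(-0.4721)=2.0625;  θ1=γ+ψ≈0.9602
rotate P by −φ2: (-0.0715, 0.1018, -0.3406)
  A=0.1915, B=-0.3406, C=(l²−L²−A²−y'²−z²)/(2L)=-0.1993
  γ=atan2(-0.3406,0.1915)=-1.0586;  ψ=arccos(-0.5101)=2.1061;  θ2=γ+ψ≈1.0475
φ3=240.0° → target in arm frame (0.1239, 0.0110)
  A=-0.0039, B=-0.3406, C=(l²−L²−A²−y'²−z²)/(2L)=-0.0039
  √(A²+B²)=0.3406;  θ3 = -1.5822+1.5824 ≈ 0.0001

θ₁ = 0.9602, θ₂ = 1.0475, θ₃ = 0.0001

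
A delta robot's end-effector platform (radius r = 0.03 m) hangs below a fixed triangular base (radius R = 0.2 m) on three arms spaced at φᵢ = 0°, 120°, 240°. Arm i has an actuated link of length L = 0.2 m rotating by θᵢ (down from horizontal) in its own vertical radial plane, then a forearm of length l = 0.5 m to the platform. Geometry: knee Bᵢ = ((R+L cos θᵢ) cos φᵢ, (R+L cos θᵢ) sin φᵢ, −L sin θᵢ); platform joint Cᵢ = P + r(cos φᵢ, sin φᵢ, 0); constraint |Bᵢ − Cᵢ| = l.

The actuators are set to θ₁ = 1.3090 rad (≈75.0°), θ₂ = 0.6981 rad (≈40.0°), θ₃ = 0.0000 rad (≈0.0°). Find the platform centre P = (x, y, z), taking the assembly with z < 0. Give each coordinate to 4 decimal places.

centre 1 = (0.2218·cos0.0°, 0.2218·sin0.0°, -0.1932) = (0.2218, 0.0000, -0.1932)
φ2=120.0°: virtual centre (-0.1616, 0.2799, -0.1286), radius l
centre 3 = (0.3700·cos240.0°, 0.3700·sin240.0°, 0.0000) = (-0.1850, -0.3204, 0.0000)
eliminate P² terms by subtracting sphere 1 from 2 and 3
plane₁₂: -0.7667x+0.5598y+0.1293z = 0.0345
Cramer: x(z) = -0.0531+0.3159z;  y(z) = -0.0112+0.2018z
into |P−centre ₁|² = l²: 1.1406z² + 0.2081z + -0.1370 = 0;  Δ = 0.6682;  z = -0.4496 or 0.2671 → z<0 root = -0.4496
x = -0.1952, y = -0.1019

(-0.1952, -0.1019, -0.4496)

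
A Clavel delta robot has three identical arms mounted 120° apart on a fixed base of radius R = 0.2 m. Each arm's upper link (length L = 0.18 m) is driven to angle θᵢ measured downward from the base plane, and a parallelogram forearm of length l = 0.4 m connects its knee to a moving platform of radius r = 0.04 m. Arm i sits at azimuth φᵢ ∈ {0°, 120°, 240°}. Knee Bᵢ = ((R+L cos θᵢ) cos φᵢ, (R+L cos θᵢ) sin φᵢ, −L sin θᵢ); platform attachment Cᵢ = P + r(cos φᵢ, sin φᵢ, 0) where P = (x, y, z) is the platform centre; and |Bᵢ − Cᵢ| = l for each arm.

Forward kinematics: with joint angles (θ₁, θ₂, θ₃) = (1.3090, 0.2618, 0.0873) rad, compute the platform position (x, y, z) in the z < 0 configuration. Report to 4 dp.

(-0.1712, -0.0168, -0.3042)

φ1=0.0°: virtual centre (0.2066, 0.0000, -0.1739), radius l
φ2=120.0°: virtual centre (-0.1669, 0.2891, -0.0466), radius l
arm 3 at φ=240.0°: e+L cos θ3 = 0.3393;  centre 3 = (-0.1697, -0.2939, -0.0157)
eliminate P² terms by subtracting sphere 1 from 2 and 3
[-0.7470 0.5783 0.2546]·P = 0.0407;  [-0.7525 -0.5877 0.3163]·P = 0.0425
Cramer: x(z) = -0.0555+0.3804z;  y(z) = -0.0012+0.0512z
into |P−centre ₁|² = l²: 1.1473z² + 0.1482z + -0.0611 = 0;  Δ = 0.3023;  z = -0.3042 or 0.1750 → z<0 root = -0.3042
x = -0.1712, y = -0.0168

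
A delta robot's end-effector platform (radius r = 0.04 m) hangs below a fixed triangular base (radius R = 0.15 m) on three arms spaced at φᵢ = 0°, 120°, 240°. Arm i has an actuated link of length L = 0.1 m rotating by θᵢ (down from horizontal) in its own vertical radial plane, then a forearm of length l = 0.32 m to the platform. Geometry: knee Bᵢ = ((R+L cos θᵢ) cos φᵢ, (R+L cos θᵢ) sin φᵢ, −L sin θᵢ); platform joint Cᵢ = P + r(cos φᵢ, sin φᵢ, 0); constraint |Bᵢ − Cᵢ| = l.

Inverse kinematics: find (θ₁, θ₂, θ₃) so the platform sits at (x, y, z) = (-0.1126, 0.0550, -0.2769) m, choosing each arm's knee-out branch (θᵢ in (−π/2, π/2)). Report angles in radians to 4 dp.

rotate P by −φ1: (-0.1126, 0.0550, -0.2769)
  e−x'=0.2226;  (l²−L²−(e−x')²−y'²−z²)/2L = -0.1842
  θ1 = atan2(B,A) + arccos(C/0.3553) = 1.2223
arm 2 (φ=120.0°): x'=0.1039, y'=0.0700
  A=0.0061, B=-0.2769, C=(l²−L²−A²−y'²−z²)/(2L)=0.0539
  γ=atan2(-0.2769,0.0061)=-1.5489;  ψ=arccos(0.1947)=1.3748;  θ2=γ+ψ≈-0.1741
rotate P by −φ3: (0.0087, -0.1250, -0.2769)
  A cos θ + B sin θ = C:  0.1013·cos θ + -0.2769·sin θ = -0.0509
  θ3 = atan2(B,A) + arccos(C/0.2949) = 0.5241

θ₁ = 1.2223, θ₂ = -0.1741, θ₃ = 0.5241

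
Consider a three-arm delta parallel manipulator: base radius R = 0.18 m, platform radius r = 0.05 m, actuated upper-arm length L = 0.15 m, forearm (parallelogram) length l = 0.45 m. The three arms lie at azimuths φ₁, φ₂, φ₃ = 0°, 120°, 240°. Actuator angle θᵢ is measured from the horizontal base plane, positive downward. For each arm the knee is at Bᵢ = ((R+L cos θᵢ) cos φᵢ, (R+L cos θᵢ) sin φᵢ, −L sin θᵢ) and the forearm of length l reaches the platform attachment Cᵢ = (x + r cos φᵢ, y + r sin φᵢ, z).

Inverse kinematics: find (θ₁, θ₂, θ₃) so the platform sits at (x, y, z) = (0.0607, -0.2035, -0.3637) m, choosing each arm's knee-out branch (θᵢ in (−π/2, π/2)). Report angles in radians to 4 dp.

θ₁ = 0.1747, θ₂ = 1.2217, θ₃ = -0.2620

arm 1 (φ=0.0°): x'=0.0607, y'=-0.2035
  e−x'=0.0693;  (l²−L²−(e−x')²−y'²−z²)/2L = 0.0050
  θ1 = atan2(B,A) + arccos(C/0.3702) = 0.1747
arm 2 (φ=120.0°): x'=-0.2066, y'=0.0492
  A=0.3366, B=-0.3637, C=(l²−L²−A²−y'²−z²)/(2L)=-0.2266
  θ2 = atan2(B,A) + arccos(C/0.4955) = 1.2217
rotate P by −φ3: (0.1459, 0.1543, -0.3637)
  A=-0.0159, B=-0.3637, C=(l²−L²−A²−y'²−z²)/(2L)=0.0789
  γ=atan2(-0.3637,-0.0159)=-1.6144;  ψ=arccos(0.2166)=1.3525;  θ3=γ+ψ≈-0.2620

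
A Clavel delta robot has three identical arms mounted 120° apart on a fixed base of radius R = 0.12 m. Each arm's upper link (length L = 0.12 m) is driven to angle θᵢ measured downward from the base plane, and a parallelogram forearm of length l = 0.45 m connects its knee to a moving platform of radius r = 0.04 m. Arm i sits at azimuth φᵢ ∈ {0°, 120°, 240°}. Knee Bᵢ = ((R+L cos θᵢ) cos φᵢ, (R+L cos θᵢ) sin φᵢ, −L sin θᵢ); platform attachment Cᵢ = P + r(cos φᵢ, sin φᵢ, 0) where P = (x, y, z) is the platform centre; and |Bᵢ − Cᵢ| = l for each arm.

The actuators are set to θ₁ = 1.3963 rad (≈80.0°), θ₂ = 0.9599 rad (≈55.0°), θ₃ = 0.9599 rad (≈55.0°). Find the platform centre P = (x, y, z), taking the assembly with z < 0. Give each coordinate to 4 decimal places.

(-0.0820, 0.0000, -0.5294)

S1 = (0.1008·cos0.0°, 0.1008·sin0.0°, -0.1182) = (0.1008, 0.0000, -0.1182)
φ2=120.0°: virtual centre (-0.0744, 0.1289, -0.0983), radius l
arm 3 at φ=240.0°: (R−r)+L cos θ3 = 0.1488;  S3 = (-0.0744, -0.1289, -0.0983)
|S₂|²−|S₁|² = 0.0077;  |S₃|²−|S₁|² = 0.0077
[-0.3505 0.2578 0.0398]·P = 0.0077;  [-0.3505 -0.2578 0.0398]·P = 0.0077
det = 0.1807;  x = -0.0219+0.1134z,  y = 0.0000+0.0000z
quadratic in z: (1.0129)z²+(0.2085)z+(-0.1735)=0, √Δ=0.8639 → z ∈ {-0.5294, 0.3235}; z = -0.5294 (taking z<0)
x = -0.0820, y = 0.0000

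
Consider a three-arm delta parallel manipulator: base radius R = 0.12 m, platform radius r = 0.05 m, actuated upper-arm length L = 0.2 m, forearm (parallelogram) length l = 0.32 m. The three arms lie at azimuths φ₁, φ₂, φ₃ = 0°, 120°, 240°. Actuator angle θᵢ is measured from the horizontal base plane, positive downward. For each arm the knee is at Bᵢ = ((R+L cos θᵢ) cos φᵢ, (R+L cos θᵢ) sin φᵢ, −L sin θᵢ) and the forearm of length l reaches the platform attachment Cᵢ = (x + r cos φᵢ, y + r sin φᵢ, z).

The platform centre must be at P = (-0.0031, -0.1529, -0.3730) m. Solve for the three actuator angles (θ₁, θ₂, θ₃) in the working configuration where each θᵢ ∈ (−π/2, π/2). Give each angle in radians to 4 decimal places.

θ₁ = 0.9600, θ₂ = 1.3091, θ₃ = 0.4365

rotate P by −φ1: (-0.0031, -0.1529, -0.3730)
  e−x'=0.0731;  (l²−L²−(e−x')²−y'²−z²)/2L = -0.2636
  γ=atan2(-0.3730,0.0731)=-1.3773;  ψ=arccos(-0.6936)=2.3372;  θ1=γ+ψ≈0.9600
rotate P by −φ2: (-0.1309, 0.0791, -0.3730)
  e−x'=0.2009;  (l²−L²−(e−x')²−y'²−z²)/2L = -0.3083
  γ=atan2(-0.3730,0.2009)=-1.0768;  ψ=arccos(-0.7278)=2.3860;  θ2=γ+ψ≈1.3091
arm 3 (φ=240.0°): x'=0.1340, y'=0.0738
  A=-0.0640, B=-0.3730, C=(l²−L²−A²−y'²−z²)/(2L)=-0.2157
  θ3 = atan2(B,A) + arccos(C/0.3784) = 0.4365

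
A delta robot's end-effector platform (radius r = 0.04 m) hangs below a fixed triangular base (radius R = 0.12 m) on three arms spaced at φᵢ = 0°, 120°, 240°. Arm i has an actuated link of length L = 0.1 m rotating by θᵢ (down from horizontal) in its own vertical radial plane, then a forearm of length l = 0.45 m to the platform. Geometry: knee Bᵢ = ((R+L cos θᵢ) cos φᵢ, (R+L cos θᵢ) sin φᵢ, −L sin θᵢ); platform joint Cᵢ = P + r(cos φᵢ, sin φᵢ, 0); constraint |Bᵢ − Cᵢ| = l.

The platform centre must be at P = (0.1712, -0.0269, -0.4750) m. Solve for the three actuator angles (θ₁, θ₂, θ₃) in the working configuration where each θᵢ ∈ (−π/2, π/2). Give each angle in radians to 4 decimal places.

θ₁ = 0.2613, θ₂ = 1.3960, θ₃ = 1.2216

φ1=0.0° → target in arm frame (0.1712, -0.0269)
  e−x'=-0.0912;  (l²−L²−(e−x')²−y'²−z²)/2L = -0.2108
  √(A²+B²)=0.4837;  θ1 = -1.7605+2.0218 ≈ 0.2613
φ2=120.0° → target in arm frame (-0.1089, -0.1348)
  A=0.1889, B=-0.4750, C=(l²−L²−A²−y'²−z²)/(2L)=-0.4349
  θ2 = atan2(B,A) + arccos(C/0.5112) = 1.3960
rotate P by −φ3: (-0.0623, 0.1617, -0.4750)
  A cos θ + B sin θ = C:  0.1423·cos θ + -0.4750·sin θ = -0.3976
  √(A²+B²)=0.4959;  θ3 = -1.2797+2.5013 ≈ 1.2216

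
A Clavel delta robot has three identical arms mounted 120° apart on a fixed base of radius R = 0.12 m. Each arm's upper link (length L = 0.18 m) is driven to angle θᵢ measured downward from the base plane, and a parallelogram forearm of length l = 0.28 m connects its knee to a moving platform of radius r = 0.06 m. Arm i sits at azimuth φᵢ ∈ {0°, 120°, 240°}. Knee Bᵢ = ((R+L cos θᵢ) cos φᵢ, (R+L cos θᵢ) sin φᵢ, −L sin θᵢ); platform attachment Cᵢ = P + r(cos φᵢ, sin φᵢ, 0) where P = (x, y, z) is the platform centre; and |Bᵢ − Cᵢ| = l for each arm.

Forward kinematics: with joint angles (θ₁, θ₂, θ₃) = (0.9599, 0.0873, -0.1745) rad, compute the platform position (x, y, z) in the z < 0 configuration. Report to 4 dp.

arm 1 at φ=0.0°: (R−r)+L cos θ1 = 0.1632;  centre 1 = (0.1632, 0.0000, -0.1474)
φ2=120.0°: virtual centre (-0.1197, 0.2073, -0.0157), radius l
φ3=240.0°: virtual centre (-0.1186, -0.2055, 0.0313), radius l
|centre ₂|²−|centre ₁|² = 0.0091;  |centre ₃|²−|centre ₁|² = 0.0089
plane₁₂: -0.5658x+0.4145y+0.2635z = 0.0091
det = 0.4662;  x = -0.0159+0.5500z,  y = 0.0003+0.1151z
sphere 1 gives Az²+Bz+C=0 with A=1.3158, B=0.0978, C=-0.0246;  B²−4AC=0.1388;  roots -0.1787, 0.1044;  negative root z = -0.1787
x = -0.1143, y = -0.0203

(-0.1143, -0.0203, -0.1787)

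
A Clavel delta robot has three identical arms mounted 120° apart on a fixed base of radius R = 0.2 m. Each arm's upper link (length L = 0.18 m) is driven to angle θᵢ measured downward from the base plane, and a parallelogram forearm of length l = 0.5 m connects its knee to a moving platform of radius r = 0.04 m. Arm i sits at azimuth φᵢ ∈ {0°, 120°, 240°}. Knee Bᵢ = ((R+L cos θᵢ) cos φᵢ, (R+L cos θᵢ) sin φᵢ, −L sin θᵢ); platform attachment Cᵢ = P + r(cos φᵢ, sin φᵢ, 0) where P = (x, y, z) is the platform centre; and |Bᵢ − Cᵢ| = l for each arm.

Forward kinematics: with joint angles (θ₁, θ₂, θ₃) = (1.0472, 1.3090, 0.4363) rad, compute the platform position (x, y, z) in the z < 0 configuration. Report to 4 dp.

φ1=0.0°: virtual centre (0.2500, 0.0000, -0.1559), radius l
centre 2 = (0.2066·cos120.0°, 0.2066·sin120.0°, -0.1739) = (-0.1033, 0.1789, -0.1739)
arm 3 at φ=240.0°: ρ3 = 0.3231;  centre 3 = (-0.1616, -0.2798, -0.0761)
|centre ₂|²−|centre ₁|² = -0.0139;  |centre ₃|²−|centre ₁|² = 0.0234
plane₁₂: -0.7066x+0.3578y+-0.0360z = -0.0139
Cramer: x(z) = -0.0009+0.0536z;  y(z) = -0.0405+0.2064z
sphere 1 gives Az²+Bz+C=0 with A=1.0455, B=0.2681, C=-0.1611;  B²−4AC=0.7457;  roots -0.5412, 0.2848;  negative root z = -0.5412
x = -0.0299, y = -0.1522

(-0.0299, -0.1522, -0.5412)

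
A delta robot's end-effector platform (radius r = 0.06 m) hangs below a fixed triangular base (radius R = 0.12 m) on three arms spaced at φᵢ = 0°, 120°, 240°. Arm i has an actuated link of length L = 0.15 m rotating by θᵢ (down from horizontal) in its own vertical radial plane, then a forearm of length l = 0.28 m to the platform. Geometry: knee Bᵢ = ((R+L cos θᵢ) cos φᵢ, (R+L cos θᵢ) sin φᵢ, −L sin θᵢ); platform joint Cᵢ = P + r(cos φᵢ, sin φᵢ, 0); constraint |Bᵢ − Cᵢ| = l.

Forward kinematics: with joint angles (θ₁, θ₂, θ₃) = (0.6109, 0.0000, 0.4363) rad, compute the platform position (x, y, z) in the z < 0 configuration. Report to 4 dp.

φ1=0.0°: virtual centre (0.1829, 0.0000, -0.0860), radius l
arm 2 at φ=120.0°: e+L cos θ2 = 0.2100;  S2 = (-0.1050, 0.1819, 0.0000)
φ3=240.0°: virtual centre (-0.0980, -0.1697, -0.0634), radius l
|S₂|²−|S₁|² = 0.0033;  |S₃|²−|S₁|² = 0.0016
linear system: -0.5757x+0.3637y = 0.0033−0.1721z; -0.5617x+-0.3394y = 0.0016−0.0453z
det = 0.3997;  x = -0.0042+0.1873z,  y = 0.0023+-0.1766z
quadratic in z: (1.0663)z²+(0.1012)z+(-0.0360)=0, √Δ=0.4047 → z ∈ {-0.2372, 0.1423}; z = -0.2372 (taking z<0)
x = -0.0486, y = 0.0442

(-0.0486, 0.0442, -0.2372)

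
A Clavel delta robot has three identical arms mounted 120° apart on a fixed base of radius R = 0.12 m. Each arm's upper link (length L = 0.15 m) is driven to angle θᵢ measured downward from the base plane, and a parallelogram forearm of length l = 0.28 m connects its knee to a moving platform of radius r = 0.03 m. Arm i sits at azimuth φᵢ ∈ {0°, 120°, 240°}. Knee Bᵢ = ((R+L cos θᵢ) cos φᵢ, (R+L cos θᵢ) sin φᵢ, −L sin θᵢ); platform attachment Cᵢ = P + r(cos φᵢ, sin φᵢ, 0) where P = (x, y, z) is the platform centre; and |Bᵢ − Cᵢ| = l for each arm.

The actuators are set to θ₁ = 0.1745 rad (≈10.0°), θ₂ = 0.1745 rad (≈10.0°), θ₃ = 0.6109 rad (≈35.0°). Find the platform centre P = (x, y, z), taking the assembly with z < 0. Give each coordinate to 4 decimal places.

(0.0215, 0.0372, -0.2000)

φ1=0.0°: virtual centre (0.2377, 0.0000, -0.0260), radius l
arm 2 at φ=120.0°: (R−r)+L cos θ2 = 0.2377;  centre 2 = (-0.1189, 0.2059, -0.0260)
arm 3 at φ=240.0°: (R−r)+L cos θ3 = 0.2129;  centre 3 = (-0.1064, -0.1844, -0.0860)
subtract pairs → two planes through P
plane₁₂: -0.7132x+0.4117y+0.0000z = 0.0000
Cramer: x(z) = 0.0034-0.0904z;  y(z) = 0.0058-0.1566z
quadratic in z: (1.0327)z²+(0.0926)z+(-0.0228)=0, √Δ=0.3204 → z ∈ {-0.2000, 0.1103}; z = -0.2000 (taking z<0)
x = 0.0215, y = 0.0372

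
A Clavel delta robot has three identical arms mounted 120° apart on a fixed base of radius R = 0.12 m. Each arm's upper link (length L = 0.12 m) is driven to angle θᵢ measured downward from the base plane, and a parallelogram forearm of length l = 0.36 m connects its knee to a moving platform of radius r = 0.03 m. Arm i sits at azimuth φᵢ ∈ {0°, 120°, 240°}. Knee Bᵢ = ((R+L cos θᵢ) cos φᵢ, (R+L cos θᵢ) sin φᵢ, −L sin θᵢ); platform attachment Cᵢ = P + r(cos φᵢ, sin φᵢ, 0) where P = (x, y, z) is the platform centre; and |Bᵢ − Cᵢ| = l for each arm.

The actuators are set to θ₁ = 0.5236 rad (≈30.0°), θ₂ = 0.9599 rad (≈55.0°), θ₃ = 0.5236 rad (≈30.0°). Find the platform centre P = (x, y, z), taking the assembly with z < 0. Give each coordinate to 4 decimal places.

(0.0344, -0.0596, -0.3772)

arm 1 at φ=0.0°: (R−r)+L cos θ1 = 0.1939;  O1 = (0.1939, 0.0000, -0.0600)
O2 = (0.1588·cos120.0°, 0.1588·sin120.0°, -0.0983) = (-0.0794, 0.1376, -0.0983)
φ3=240.0°: virtual centre (-0.0970, -0.1679, -0.0600), radius l
subtract pairs → two planes through P
[-0.5467 0.2751 -0.0766]·P = -0.0063;  [-0.5818 -0.3359 0.0000]·P = 0.0000
Cramer: x(z) = 0.0062-0.0749z;  y(z) = -0.0107+0.1297z
into |P−O₁|² = l²: 1.0224z² + 0.1453z + -0.0906 = 0;  Δ = 0.3918;  z = -0.3772 or 0.2350 → z<0 root = -0.3772
x = 0.0344, y = -0.0596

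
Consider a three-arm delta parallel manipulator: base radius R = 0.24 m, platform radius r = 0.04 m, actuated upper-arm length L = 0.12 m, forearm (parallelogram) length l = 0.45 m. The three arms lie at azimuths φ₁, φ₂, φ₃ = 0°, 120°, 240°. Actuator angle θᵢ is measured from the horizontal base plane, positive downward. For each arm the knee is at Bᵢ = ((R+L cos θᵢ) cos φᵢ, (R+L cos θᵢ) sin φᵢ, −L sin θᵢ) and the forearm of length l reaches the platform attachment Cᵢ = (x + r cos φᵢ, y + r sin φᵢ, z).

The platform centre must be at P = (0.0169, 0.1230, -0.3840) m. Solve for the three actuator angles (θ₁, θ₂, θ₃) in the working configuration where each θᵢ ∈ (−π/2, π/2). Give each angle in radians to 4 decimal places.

θ₁ = 0.5235, θ₂ = 0.0001, θ₃ = 1.2218

rotate P by −φ1: (0.0169, 0.1230, -0.3840)
  A cos θ + B sin θ = C:  0.1831·cos θ + -0.3840·sin θ = -0.0334
  √(A²+B²)=0.4254;  θ1 = -1.1259+1.6493 ≈ 0.5235
φ2=120.0° → target in arm frame (0.0981, -0.0761)
  e−x'=0.1019;  (l²−L²−(e−x')²−y'²−z²)/2L = 0.1019
  γ=atan2(-0.3840,0.1019)=-1.3113;  ψ=arccos(0.2565)=1.3114;  θ2=γ+ψ≈0.0001
φ3=240.0° → target in arm frame (-0.1150, -0.0469)
  A cos θ + B sin θ = C:  0.3150·cos θ + -0.3840·sin θ = -0.2532
  γ=atan2(-0.3840,0.3150)=-0.8838;  ψ=arccos(-0.5097)=2.1057;  θ3=γ+ψ≈1.2218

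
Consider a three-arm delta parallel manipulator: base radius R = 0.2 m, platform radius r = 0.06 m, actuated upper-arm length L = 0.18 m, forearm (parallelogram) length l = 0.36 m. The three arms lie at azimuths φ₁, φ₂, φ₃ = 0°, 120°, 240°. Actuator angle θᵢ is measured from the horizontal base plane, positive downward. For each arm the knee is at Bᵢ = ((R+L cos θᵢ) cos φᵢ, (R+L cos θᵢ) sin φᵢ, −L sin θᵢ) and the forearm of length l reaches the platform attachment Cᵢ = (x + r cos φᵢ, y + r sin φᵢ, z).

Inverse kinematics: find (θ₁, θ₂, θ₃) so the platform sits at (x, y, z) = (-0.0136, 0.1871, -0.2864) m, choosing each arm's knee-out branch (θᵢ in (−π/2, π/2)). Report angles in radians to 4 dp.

rotate P by −φ1: (-0.0136, 0.1871, -0.2864)
  A=0.1536, B=-0.2864, C=(l²−L²−A²−y'²−z²)/(2L)=-0.1206
  θ1 = atan2(B,A) + arccos(C/0.3250) = 0.8725
arm 2 (φ=120.0°): x'=0.1688, y'=-0.0818
  e−x'=-0.0288;  (l²−L²−(e−x')²−y'²−z²)/2L = 0.0213
  γ=atan2(-0.2864,-0.0288)=-1.6711;  ψ=arccos(0.0739)=1.4968;  θ2=γ+ψ≈-0.1743
arm 3 (φ=240.0°): x'=-0.1552, y'=-0.1053
  A cos θ + B sin θ = C:  0.2952·cos θ + -0.2864·sin θ = -0.2308
  θ3 = atan2(B,A) + arccos(C/0.4113) = 1.3963

θ₁ = 0.8725, θ₂ = -0.1743, θ₃ = 1.3963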